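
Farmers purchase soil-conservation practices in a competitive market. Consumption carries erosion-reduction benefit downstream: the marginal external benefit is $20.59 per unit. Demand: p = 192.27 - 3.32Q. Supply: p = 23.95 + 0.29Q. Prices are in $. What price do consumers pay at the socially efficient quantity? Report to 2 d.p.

P = $18.54

Social marginal benefit = demand + MEB = 212.86 - 3.32Q.
Set SMB = MC: 212.86 - 3.32Q = 23.95 + 0.29Q → Q* = 52.3296.
Consumer price on the demand curve at Q*: 192.27 − 3.32×52.3296 = 18.5357.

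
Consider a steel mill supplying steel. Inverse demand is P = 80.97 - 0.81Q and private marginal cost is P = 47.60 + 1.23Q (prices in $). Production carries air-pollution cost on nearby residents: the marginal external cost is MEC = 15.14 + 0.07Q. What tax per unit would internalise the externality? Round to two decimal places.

Social marginal cost = private MC + MEC = 62.74 + 1.30Q.
Set SMC = demand: 62.74 + 1.30Q = 80.97 - 0.81Q → Q* = 8.6398.
The Pigouvian tax equals MEC at Q*: 15.14 + 0.07×8.6398 = 15.7448.

tax = $15.74 per unit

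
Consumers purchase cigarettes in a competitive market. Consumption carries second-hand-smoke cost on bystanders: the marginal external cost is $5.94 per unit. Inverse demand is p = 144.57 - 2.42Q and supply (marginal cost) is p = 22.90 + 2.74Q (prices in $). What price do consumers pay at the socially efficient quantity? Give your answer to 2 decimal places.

P = $90.29

Social marginal benefit = demand − MEC = 138.63 - 2.42Q.
Set SMB = MC: 138.63 - 2.42Q = 22.90 + 2.74Q → Q* = 22.4283.
Consumer price on the demand curve at Q*: 144.57 − 2.42×22.4283 = 90.2935.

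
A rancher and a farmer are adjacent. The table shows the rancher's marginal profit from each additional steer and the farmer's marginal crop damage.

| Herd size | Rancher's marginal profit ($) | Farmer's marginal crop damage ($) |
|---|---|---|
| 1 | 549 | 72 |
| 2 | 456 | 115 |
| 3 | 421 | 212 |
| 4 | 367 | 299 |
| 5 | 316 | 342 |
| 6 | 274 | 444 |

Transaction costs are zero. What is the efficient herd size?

Bargaining reaches the level where marginal profit last exceeds marginal crop damage.
That holds through level 4 (367 ≥ 299) but not at 5 (316 < 342).

4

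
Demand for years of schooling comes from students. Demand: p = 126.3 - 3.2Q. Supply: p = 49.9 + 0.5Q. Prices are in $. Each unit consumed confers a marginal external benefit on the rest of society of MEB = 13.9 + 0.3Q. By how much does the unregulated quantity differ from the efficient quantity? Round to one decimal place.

5.9 units

Market equilibrium (private): 49.9 + 0.5Q = 126.3 - 3.2Q → Q_m = 20.6486.
Social marginal benefit = demand + MEB = 140.2 - 2.9Q.
Set SMB = MC: 140.2 - 2.9Q = 49.9 + 0.5Q → Q* = 26.5588.
Gap = |20.6486 − 26.5588| = 5.9102.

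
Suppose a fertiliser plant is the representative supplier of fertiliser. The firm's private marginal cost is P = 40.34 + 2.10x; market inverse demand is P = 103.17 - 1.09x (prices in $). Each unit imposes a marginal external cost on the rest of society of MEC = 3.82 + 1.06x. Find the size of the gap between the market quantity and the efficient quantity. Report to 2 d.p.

Market equilibrium (private): 40.34 + 2.10x = 103.17 - 1.09x → x_m = 19.6959.
Social marginal cost = private MC + MEC = 44.16 + 3.16x.
Set SMC = demand: 44.16 + 3.16x = 103.17 - 1.09x → x* = 13.8847.
Gap = |19.6959 − 13.8847| = 5.8112.

5.81 units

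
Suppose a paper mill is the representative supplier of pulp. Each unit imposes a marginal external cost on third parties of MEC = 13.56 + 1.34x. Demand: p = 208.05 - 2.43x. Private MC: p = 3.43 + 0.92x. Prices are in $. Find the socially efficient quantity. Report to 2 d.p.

x* = 40.74

Social marginal cost = private MC + MEC = 16.99 + 2.26x.
Set SMC = demand: 16.99 + 2.26x = 208.05 - 2.43x → x* = 40.7377.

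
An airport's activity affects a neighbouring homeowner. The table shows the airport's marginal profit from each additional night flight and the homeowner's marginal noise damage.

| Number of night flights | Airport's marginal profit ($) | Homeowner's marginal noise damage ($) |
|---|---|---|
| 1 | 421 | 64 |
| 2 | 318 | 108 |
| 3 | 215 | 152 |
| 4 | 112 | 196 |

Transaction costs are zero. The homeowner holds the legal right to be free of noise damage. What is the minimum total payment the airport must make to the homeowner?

Efficient level: marginal profit ≥ marginal noise damage through level 3, so k* = 3.
With the homeowner holding the right, the airport must at least compensate total damage at k*: 64 + 108 + 152 = 324.

$324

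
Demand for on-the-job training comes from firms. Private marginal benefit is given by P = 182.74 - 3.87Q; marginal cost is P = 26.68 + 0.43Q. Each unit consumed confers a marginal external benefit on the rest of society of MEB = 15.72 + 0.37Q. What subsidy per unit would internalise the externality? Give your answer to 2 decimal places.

Social marginal benefit = demand + MEB = 198.46 - 3.50Q.
Set SMB = MC: 198.46 - 3.50Q = 26.68 + 0.43Q → Q* = 43.7099.
The Pigouvian subsidy equals MEB at Q*: 15.72 + 0.37×43.7099 = 31.8927.

subsidy = 31.89 per unit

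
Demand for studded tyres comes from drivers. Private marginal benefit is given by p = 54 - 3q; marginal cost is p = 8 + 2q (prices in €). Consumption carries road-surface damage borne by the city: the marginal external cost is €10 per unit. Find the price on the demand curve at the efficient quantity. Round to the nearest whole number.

Social marginal benefit = demand − MEC = 44 - 3q.
Set SMB = MC: 44 - 3q = 8 + 2q → q* = 7.2000.
Consumer price on the demand curve at q*: 54 − 3×7.2000 = 32.4000.

P = €32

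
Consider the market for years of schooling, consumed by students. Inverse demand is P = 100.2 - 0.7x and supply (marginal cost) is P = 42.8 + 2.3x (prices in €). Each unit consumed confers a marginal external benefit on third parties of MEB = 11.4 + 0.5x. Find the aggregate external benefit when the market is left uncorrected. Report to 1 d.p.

Market equilibrium (private): 42.8 + 2.3x = 100.2 - 0.7x → x_m = 19.1333.
Total external benefit = ∫₀^{x_m} (11.4 + 0.5x) dx = 11.4×19.1333 + ½×0.5×19.1333² = 309.6404.

€309.6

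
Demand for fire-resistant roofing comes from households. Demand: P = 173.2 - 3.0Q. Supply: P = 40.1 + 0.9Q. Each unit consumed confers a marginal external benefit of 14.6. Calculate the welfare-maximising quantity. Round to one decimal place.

Q* = 37.9

Social marginal benefit = demand + MEB = 187.8 - 3.0Q.
Set SMB = MC: 187.8 - 3.0Q = 40.1 + 0.9Q → Q* = 37.8718.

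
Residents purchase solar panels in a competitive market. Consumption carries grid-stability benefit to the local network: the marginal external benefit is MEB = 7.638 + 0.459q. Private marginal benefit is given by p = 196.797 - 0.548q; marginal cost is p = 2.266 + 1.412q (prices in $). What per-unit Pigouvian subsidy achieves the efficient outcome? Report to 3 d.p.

subsidy = $69.460 per unit

Social marginal benefit = demand + MEB = 204.435 - 0.089q.
Set SMB = MC: 204.435 - 0.089q = 2.266 + 1.412q → q* = 134.6895.
The Pigouvian subsidy equals MEB at q*: 7.638 + 0.459×134.6895 = 69.4605.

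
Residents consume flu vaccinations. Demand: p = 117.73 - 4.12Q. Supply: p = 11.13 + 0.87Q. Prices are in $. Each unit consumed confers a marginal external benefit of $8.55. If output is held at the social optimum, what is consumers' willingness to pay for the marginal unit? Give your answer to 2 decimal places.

P = $22.66

Social marginal benefit = demand + MEB = 126.28 - 4.12Q.
Set SMB = MC: 126.28 - 4.12Q = 11.13 + 0.87Q → Q* = 23.0762.
Consumer price on the demand curve at Q*: 117.73 − 4.12×23.0762 = 22.6561.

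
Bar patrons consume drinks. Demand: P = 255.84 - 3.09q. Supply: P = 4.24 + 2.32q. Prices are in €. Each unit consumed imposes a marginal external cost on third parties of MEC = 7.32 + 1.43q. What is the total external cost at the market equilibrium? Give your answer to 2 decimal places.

Market equilibrium (private): 4.24 + 2.32q = 255.84 - 3.09q → q_m = 46.5065.
Total external cost = ∫₀^{q_m} (7.32 + 1.43q) dq = 7.32×46.5065 + ½×1.43×46.5065² = 1886.8686.

€1886.87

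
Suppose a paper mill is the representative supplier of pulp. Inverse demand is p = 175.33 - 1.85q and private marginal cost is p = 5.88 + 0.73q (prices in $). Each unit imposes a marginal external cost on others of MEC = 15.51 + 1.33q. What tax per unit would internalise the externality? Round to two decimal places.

Social marginal cost = private MC + MEC = 21.39 + 2.06q.
Set SMC = demand: 21.39 + 2.06q = 175.33 - 1.85q → q* = 39.3708.
The Pigouvian tax equals MEC at q*: 15.51 + 1.33×39.3708 = 67.8732.

tax = $67.87 per unit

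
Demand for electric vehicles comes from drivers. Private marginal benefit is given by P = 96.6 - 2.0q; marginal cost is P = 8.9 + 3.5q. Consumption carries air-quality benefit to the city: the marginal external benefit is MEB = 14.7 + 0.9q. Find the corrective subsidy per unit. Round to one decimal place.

Social marginal benefit = demand + MEB = 111.3 - 1.1q.
Set SMB = MC: 111.3 - 1.1q = 8.9 + 3.5q → q* = 22.2609.
The Pigouvian subsidy equals MEB at q*: 14.7 + 0.9×22.2609 = 34.7348.

subsidy = 34.7 per unit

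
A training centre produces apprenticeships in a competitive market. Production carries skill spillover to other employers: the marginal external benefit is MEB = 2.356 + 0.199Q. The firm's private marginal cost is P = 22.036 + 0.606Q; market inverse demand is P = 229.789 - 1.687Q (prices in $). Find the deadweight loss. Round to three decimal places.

DWL = $99.234

Market equilibrium (private): 22.036 + 0.606Q = 229.789 - 1.687Q → Q_m = 90.6031.
Social marginal cost = private MC − MEB = 19.680 + 0.407Q.
Set SMC = demand: 19.680 + 0.407Q = 229.789 - 1.687Q → Q* = 100.3386.
Between Q* and Q_m the wedge demand − SMC runs linearly from 0 to MEB(Q_m), so the loss is a triangle.
DWL = ½ × 9.7355 × 20.3860 = 99.2340.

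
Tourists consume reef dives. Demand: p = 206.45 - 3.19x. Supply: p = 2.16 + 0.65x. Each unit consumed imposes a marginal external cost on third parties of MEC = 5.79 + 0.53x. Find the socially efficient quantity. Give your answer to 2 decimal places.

x* = 45.42

Social marginal benefit = demand − MEC = 200.66 - 3.72x.
Set SMB = MC: 200.66 - 3.72x = 2.16 + 0.65x → x* = 45.4233.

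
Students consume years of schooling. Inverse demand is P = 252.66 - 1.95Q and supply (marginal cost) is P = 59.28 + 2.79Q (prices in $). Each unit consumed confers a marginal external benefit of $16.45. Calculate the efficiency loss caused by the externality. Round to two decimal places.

Market equilibrium (private): 59.28 + 2.79Q = 252.66 - 1.95Q → Q_m = 40.7975.
Social marginal benefit = demand + MEB = 269.11 - 1.95Q.
Set SMB = MC: 269.11 - 1.95Q = 59.28 + 2.79Q → Q* = 44.2679.
The loss is the area between SMB and MC from Q* to Q_m; with linear curves that's a triangle of height MEB(Q_m).
DWL = ½ × 3.4704 × 16.4500 = 28.5440.

DWL = $28.54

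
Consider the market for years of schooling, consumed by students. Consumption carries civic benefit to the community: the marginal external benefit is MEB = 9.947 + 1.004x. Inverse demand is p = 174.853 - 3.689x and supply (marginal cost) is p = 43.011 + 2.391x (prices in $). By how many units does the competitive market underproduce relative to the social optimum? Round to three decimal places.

Market equilibrium (private): 43.011 + 2.391x = 174.853 - 3.689x → x_m = 21.6845.
Social marginal benefit = demand + MEB = 184.800 - 2.685x.
Set SMB = MC: 184.800 - 2.685x = 43.011 + 2.391x → x* = 27.9332.
Gap = |21.6845 − 27.9332| = 6.2487.

6.249 units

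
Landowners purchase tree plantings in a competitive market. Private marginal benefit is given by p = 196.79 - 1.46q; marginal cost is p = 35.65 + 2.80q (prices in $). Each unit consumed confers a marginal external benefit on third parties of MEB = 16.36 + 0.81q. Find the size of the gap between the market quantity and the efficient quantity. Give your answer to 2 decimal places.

13.62 units

Market equilibrium (private): 35.65 + 2.80q = 196.79 - 1.46q → q_m = 37.8263.
Social marginal benefit = demand + MEB = 213.15 - 0.65q.
Set SMB = MC: 213.15 - 0.65q = 35.65 + 2.80q → q* = 51.4493.
Gap = |37.8263 − 51.4493| = 13.6230.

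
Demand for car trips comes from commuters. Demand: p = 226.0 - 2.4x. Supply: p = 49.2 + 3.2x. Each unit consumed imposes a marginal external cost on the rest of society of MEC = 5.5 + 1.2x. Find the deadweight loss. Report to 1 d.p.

DWL = 138.4

Market equilibrium (private): 49.2 + 3.2x = 226.0 - 2.4x → x_m = 31.5714.
Social marginal benefit = demand − MEC = 220.5 - 3.6x.
Set SMB = MC: 220.5 - 3.6x = 49.2 + 3.2x → x* = 25.1912.
The welfare-loss triangle has base |x_m − x*| and height MEC(x_m) (the vertical gap between SMB and MC is zero at x* and MEC at x_m).
DWL = ½ × 6.3802 × 43.3857 = 138.4047.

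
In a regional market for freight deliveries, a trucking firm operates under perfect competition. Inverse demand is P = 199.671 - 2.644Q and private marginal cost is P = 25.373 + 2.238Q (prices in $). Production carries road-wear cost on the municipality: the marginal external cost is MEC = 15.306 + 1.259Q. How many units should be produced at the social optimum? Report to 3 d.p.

Social marginal cost = private MC + MEC = 40.679 + 3.497Q.
Set SMC = demand: 40.679 + 3.497Q = 199.671 - 2.644Q → Q* = 25.8902.

Q* = 25.890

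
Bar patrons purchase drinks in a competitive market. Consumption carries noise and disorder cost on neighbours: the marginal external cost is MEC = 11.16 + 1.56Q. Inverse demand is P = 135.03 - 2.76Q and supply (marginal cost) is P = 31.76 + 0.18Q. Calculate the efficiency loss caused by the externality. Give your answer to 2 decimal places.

Market equilibrium (private): 31.76 + 0.18Q = 135.03 - 2.76Q → Q_m = 35.1259.
Social marginal benefit = demand − MEC = 123.87 - 4.32Q.
Set SMB = MC: 123.87 - 4.32Q = 31.76 + 0.18Q → Q* = 20.4689.
Between Q* and Q_m the wedge MC − SMB runs linearly from 0 to MEC(Q_m), so the loss is a triangle.
DWL = ½ × 14.6570 × 65.9563 = 483.3607.

DWL = 483.36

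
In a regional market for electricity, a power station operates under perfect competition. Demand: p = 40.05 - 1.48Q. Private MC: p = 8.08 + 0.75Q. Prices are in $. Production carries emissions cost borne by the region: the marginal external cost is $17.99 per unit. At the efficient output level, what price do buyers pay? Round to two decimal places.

Social marginal cost = private MC + MEC = 26.07 + 0.75Q.
Set SMC = demand: 26.07 + 0.75Q = 40.05 - 1.48Q → Q* = 6.2691.
Consumer price on the demand curve at Q*: 40.05 − 1.48×6.2691 = 30.7717.

P = $30.77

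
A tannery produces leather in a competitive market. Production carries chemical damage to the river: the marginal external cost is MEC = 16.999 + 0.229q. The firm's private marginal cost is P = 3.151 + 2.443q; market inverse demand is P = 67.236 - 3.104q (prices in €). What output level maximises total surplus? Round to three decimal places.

Social marginal cost = private MC + MEC = 20.150 + 2.672q.
Set SMC = demand: 20.150 + 2.672q = 67.236 - 3.104q → q* = 8.1520.

q* = 8.152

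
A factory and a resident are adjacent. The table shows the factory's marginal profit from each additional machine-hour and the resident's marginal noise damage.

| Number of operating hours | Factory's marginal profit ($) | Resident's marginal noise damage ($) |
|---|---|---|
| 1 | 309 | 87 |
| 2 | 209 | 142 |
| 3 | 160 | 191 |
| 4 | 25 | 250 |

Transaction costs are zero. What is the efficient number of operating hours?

Bargaining reaches the level where marginal profit last exceeds marginal noise damage.
That holds through level 2 (209 ≥ 142) but not at 3 (160 < 191).

2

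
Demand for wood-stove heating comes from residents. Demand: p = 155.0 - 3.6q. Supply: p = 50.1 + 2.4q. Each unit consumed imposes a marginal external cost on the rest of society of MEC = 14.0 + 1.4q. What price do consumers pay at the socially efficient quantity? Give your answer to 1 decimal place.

P = 110.8

Social marginal benefit = demand − MEC = 141.0 - 5.0q.
Set SMB = MC: 141.0 - 5.0q = 50.1 + 2.4q → q* = 12.2838.
Consumer price on the demand curve at q*: 155.0 − 3.6×12.2838 = 110.7783.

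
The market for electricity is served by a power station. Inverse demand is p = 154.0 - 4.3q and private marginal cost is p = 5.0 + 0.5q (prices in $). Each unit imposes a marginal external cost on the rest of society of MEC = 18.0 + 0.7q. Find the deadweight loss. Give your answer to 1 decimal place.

DWL = $143.5

Market equilibrium (private): 5.0 + 0.5q = 154.0 - 4.3q → q_m = 31.0417.
Social marginal cost = private MC + MEC = 23.0 + 1.2q.
Set SMC = demand: 23.0 + 1.2q = 154.0 - 4.3q → q* = 23.8182.
The loss is the area between SMC and demand from q* to q_m; with linear curves that's a triangle of height MEC(q_m).
DWL = ½ × 7.2235 × 39.7292 = 143.4919.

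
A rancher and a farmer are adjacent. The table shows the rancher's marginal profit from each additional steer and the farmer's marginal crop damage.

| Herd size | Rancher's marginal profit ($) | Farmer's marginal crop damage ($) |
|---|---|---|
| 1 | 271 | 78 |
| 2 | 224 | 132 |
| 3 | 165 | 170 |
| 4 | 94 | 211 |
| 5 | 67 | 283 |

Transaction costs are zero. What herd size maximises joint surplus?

2

Bargaining reaches the level where marginal profit last exceeds marginal crop damage.
That holds through level 2 (224 ≥ 132) but not at 3 (165 < 170).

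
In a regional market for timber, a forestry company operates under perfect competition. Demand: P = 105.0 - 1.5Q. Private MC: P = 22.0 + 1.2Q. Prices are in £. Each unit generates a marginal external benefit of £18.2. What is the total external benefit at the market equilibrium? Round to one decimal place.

£559.5

Market equilibrium (private): 22.0 + 1.2Q = 105.0 - 1.5Q → Q_m = 30.7407.
Total external benefit = MEB × Q_m = 18.2 × 30.7407 = 559.4807.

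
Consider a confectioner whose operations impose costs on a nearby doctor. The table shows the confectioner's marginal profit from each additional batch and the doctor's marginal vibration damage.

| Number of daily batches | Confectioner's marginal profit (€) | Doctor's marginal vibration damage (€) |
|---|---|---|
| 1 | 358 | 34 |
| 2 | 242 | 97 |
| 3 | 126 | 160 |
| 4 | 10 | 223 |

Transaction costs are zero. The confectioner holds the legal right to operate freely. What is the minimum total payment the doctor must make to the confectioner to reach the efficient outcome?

€136

Left alone the confectioner would choose level 4 (marginal profit stays positive).
Efficient level: k* = 2 (marginal profit ≥ marginal vibration damage through 2).
The doctor must at least cover the confectioner's forgone profit from cutting 4→2: 126 + 10 = 136.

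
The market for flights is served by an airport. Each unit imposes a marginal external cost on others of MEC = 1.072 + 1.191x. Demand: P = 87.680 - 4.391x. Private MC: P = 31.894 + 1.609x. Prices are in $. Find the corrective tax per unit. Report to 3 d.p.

Social marginal cost = private MC + MEC = 32.966 + 2.800x.
Set SMC = demand: 32.966 + 2.800x = 87.680 - 4.391x → x* = 7.6087.
The Pigouvian tax equals MEC at x*: 1.072 + 1.191×7.6087 = 10.1340.

tax = $10.134 per unit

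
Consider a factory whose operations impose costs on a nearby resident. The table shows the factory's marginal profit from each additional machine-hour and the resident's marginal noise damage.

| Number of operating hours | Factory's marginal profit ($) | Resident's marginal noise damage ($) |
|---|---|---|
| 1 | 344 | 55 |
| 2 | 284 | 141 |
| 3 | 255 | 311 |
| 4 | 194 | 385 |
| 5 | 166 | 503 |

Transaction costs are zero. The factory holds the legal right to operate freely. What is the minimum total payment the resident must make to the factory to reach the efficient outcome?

$615

Left alone the factory would choose level 5 (marginal profit stays positive).
Efficient level: k* = 2 (marginal profit ≥ marginal noise damage through 2).
The resident must at least cover the factory's forgone profit from cutting 5→2: 255 + 194 + 166 = 615.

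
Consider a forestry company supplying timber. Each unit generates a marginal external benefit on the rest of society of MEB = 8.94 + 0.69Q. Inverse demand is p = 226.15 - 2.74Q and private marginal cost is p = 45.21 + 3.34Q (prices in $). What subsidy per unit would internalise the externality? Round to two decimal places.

Social marginal cost = private MC − MEB = 36.27 + 2.65Q.
Set SMC = demand: 36.27 + 2.65Q = 226.15 - 2.74Q → Q* = 35.2282.
The Pigouvian subsidy equals MEB at Q*: 8.94 + 0.69×35.2282 = 33.2475.

subsidy = $33.25 per unit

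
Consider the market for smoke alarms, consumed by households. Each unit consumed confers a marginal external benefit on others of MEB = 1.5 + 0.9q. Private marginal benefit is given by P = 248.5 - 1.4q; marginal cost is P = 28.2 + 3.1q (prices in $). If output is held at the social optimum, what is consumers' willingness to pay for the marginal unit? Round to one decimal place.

P = $162.2

Social marginal benefit = demand + MEB = 250.0 - 0.5q.
Set SMB = MC: 250.0 - 0.5q = 28.2 + 3.1q → q* = 61.6111.
Consumer price on the demand curve at q*: 248.5 − 1.4×61.6111 = 162.2445.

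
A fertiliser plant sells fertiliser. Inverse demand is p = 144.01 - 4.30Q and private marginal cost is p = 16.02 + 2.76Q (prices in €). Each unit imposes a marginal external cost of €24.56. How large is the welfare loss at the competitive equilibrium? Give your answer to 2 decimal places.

DWL = €42.72

Market equilibrium (private): 16.02 + 2.76Q = 144.01 - 4.30Q → Q_m = 18.1289.
Social marginal cost = private MC + MEC = 40.58 + 2.76Q.
Set SMC = demand: 40.58 + 2.76Q = 144.01 - 4.30Q → Q* = 14.6501.
The welfare-loss triangle has base |Q_m − Q*| and height MEC(Q_m) (the vertical gap between SMC and demand is zero at Q* and MEC at Q_m).
DWL = ½ × 3.4788 × 24.5600 = 42.7197.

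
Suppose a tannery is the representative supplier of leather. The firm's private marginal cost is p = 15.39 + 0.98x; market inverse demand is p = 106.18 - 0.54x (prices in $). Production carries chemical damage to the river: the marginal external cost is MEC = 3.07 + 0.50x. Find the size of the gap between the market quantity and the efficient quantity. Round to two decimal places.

Market equilibrium (private): 15.39 + 0.98x = 106.18 - 0.54x → x_m = 59.7303.
Social marginal cost = private MC + MEC = 18.46 + 1.48x.
Set SMC = demand: 18.46 + 1.48x = 106.18 - 0.54x → x* = 43.4257.
Gap = |59.7303 − 43.4257| = 16.3046.

16.30 units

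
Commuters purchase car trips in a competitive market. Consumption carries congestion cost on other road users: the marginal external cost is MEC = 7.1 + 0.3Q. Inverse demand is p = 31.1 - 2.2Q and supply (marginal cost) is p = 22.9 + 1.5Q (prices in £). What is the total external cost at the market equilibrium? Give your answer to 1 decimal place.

£16.5

Market equilibrium (private): 22.9 + 1.5Q = 31.1 - 2.2Q → Q_m = 2.2162.
Total external cost = ∫₀^{Q_m} (7.1 + 0.3Q) dQ = 7.1×2.2162 + ½×0.3×2.2162² = 16.4718.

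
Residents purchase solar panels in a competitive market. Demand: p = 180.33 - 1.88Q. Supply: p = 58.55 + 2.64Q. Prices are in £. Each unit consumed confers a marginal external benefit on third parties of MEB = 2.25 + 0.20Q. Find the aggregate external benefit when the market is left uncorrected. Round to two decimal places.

Market equilibrium (private): 58.55 + 2.64Q = 180.33 - 1.88Q → Q_m = 26.9425.
Total external benefit = ∫₀^{Q_m} (2.25 + 0.20Q) dQ = 2.25×26.9425 + ½×0.20×26.9425² = 133.2105.

£133.21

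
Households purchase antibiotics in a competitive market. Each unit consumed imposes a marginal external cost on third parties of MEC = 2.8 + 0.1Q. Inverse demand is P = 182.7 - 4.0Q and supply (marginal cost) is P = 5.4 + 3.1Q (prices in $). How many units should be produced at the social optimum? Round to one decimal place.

Q* = 24.2

Social marginal benefit = demand − MEC = 179.9 - 4.1Q.
Set SMB = MC: 179.9 - 4.1Q = 5.4 + 3.1Q → Q* = 24.2361.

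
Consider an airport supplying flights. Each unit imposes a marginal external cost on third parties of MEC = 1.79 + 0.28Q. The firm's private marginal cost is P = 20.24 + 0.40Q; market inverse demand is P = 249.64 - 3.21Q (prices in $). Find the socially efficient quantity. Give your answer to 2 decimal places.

Social marginal cost = private MC + MEC = 22.03 + 0.68Q.
Set SMC = demand: 22.03 + 0.68Q = 249.64 - 3.21Q → Q* = 58.5116.

Q* = 58.51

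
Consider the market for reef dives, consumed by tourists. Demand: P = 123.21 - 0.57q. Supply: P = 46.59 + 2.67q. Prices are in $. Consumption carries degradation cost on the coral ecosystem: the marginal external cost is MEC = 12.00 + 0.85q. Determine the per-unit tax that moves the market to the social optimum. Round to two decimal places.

Social marginal benefit = demand − MEC = 111.21 - 1.42q.
Set SMB = MC: 111.21 - 1.42q = 46.59 + 2.67q → q* = 15.7995.
The Pigouvian tax equals MEC at q*: 12.00 + 0.85×15.7995 = 25.4296.

tax = $25.43 per unit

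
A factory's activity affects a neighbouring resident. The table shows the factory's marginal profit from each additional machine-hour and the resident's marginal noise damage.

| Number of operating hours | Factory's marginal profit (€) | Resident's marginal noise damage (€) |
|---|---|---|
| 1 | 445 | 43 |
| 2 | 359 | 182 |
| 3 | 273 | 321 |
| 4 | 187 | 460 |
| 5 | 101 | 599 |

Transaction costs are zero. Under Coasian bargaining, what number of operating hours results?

2

Bargaining reaches the level where marginal profit last exceeds marginal noise damage.
That holds through level 2 (359 ≥ 182) but not at 3 (273 < 321).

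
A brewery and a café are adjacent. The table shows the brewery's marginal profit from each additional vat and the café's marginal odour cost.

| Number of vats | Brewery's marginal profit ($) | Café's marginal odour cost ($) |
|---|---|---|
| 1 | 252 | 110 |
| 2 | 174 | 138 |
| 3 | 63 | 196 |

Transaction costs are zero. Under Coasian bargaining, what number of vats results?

Bargaining reaches the level where marginal profit last exceeds marginal odour cost.
That holds through level 2 (174 ≥ 138) but not at 3 (63 < 196).

2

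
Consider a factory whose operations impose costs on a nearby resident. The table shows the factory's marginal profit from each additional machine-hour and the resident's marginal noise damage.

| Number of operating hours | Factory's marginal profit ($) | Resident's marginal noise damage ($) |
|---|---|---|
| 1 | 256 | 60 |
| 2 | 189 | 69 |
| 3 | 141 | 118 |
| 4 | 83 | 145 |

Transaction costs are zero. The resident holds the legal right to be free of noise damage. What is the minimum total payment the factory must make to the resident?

Efficient level: marginal profit ≥ marginal noise damage through level 3, so k* = 3.
With the resident holding the right, the factory must at least compensate total damage at k*: 60 + 69 + 118 = 247.

$247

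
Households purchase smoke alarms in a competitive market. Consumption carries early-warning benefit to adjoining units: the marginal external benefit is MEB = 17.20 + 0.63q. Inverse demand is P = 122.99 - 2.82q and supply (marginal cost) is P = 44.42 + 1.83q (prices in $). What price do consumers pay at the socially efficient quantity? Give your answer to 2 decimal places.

Social marginal benefit = demand + MEB = 140.19 - 2.19q.
Set SMB = MC: 140.19 - 2.19q = 44.42 + 1.83q → q* = 23.8234.
Consumer price on the demand curve at q*: 122.99 − 2.82×23.8234 = 55.8080.

P = $55.81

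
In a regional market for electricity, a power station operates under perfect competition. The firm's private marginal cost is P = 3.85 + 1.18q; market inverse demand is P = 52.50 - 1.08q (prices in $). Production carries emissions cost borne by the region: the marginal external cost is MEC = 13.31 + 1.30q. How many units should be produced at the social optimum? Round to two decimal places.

Social marginal cost = private MC + MEC = 17.16 + 2.48q.
Set SMC = demand: 17.16 + 2.48q = 52.50 - 1.08q → q* = 9.9270.

q* = 9.93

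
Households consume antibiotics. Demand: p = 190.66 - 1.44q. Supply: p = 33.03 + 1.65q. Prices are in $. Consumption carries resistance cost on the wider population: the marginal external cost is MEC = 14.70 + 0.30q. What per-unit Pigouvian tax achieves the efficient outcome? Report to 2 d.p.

Social marginal benefit = demand − MEC = 175.96 - 1.74q.
Set SMB = MC: 175.96 - 1.74q = 33.03 + 1.65q → q* = 42.1622.
The Pigouvian tax equals MEC at q*: 14.70 + 0.30×42.1622 = 27.3487.

tax = $27.35 per unit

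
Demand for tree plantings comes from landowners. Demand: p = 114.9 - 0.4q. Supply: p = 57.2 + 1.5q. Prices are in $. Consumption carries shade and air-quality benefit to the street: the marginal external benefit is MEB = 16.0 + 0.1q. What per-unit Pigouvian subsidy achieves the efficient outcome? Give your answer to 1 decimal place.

Social marginal benefit = demand + MEB = 130.9 - 0.3q.
Set SMB = MC: 130.9 - 0.3q = 57.2 + 1.5q → q* = 40.9444.
The Pigouvian subsidy equals MEB at q*: 16.0 + 0.1×40.9444 = 20.0944.

subsidy = $20.1 per unit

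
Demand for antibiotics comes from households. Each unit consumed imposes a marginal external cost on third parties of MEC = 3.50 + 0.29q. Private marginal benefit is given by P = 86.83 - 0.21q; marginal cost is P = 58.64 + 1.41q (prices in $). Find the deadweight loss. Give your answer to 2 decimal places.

DWL = $19.12

Market equilibrium (private): 58.64 + 1.41q = 86.83 - 0.21q → q_m = 17.4012.
Social marginal benefit = demand − MEC = 83.33 - 0.50q.
Set SMB = MC: 83.33 - 0.50q = 58.64 + 1.41q → q* = 12.9267.
The welfare-loss triangle has base |q_m − q*| and height MEC(q_m) (the vertical gap between SMB and MC is zero at q* and MEC at q_m).
DWL = ½ × 4.4745 × 8.5464 = 19.1204.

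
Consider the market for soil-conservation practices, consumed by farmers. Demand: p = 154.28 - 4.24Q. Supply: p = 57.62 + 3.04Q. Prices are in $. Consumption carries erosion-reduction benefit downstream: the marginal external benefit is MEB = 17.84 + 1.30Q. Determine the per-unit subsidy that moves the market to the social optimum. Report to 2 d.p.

subsidy = $42.73 per unit

Social marginal benefit = demand + MEB = 172.12 - 2.94Q.
Set SMB = MC: 172.12 - 2.94Q = 57.62 + 3.04Q → Q* = 19.1472.
The Pigouvian subsidy equals MEB at Q*: 17.84 + 1.30×19.1472 = 42.7314.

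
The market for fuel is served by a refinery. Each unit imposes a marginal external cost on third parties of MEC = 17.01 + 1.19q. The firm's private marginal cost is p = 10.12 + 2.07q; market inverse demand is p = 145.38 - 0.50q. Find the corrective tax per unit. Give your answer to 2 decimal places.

tax = 54.43 per unit

Social marginal cost = private MC + MEC = 27.13 + 3.26q.
Set SMC = demand: 27.13 + 3.26q = 145.38 - 0.50q → q* = 31.4495.
The Pigouvian tax equals MEC at q*: 17.01 + 1.19×31.4495 = 54.4349.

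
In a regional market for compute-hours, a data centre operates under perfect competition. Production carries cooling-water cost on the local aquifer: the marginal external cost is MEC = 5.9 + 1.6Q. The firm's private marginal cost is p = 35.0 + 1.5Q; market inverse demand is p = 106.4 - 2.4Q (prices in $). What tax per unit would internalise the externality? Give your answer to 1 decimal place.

tax = $25.0 per unit

Social marginal cost = private MC + MEC = 40.9 + 3.1Q.
Set SMC = demand: 40.9 + 3.1Q = 106.4 - 2.4Q → Q* = 11.9091.
The Pigouvian tax equals MEC at Q*: 5.9 + 1.6×11.9091 = 24.9546.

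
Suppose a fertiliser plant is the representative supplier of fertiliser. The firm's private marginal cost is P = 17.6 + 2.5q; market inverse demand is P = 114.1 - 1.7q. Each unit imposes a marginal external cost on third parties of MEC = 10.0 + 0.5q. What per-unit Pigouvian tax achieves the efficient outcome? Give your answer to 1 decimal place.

Social marginal cost = private MC + MEC = 27.6 + 3.0q.
Set SMC = demand: 27.6 + 3.0q = 114.1 - 1.7q → q* = 18.4043.
The Pigouvian tax equals MEC at q*: 10.0 + 0.5×18.4043 = 19.2022.

tax = 19.2 per unit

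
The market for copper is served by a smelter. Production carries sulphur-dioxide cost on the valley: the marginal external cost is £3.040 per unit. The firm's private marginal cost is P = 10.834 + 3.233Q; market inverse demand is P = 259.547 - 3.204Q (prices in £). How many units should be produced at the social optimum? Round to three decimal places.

Q* = 38.166

Social marginal cost = private MC + MEC = 13.874 + 3.233Q.
Set SMC = demand: 13.874 + 3.233Q = 259.547 - 3.204Q → Q* = 38.1658.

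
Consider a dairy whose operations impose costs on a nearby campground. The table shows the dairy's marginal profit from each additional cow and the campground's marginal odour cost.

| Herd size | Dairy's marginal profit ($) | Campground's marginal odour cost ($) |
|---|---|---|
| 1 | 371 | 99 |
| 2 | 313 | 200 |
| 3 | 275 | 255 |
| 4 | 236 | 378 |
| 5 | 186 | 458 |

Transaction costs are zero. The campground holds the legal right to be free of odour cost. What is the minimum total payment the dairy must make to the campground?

$554

Efficient level: marginal profit ≥ marginal odour cost through level 3, so k* = 3.
With the campground holding the right, the dairy must at least compensate total damage at k*: 99 + 200 + 255 = 554.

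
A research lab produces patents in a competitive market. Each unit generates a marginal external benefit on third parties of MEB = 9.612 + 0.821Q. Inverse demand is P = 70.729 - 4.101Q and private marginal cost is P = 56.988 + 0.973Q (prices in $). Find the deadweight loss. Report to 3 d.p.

Market equilibrium (private): 56.988 + 0.973Q = 70.729 - 4.101Q → Q_m = 2.7081.
Social marginal cost = private MC − MEB = 47.376 + 0.152Q.
Set SMC = demand: 47.376 + 0.152Q = 70.729 - 4.101Q → Q* = 5.4909.
Between Q* and Q_m the wedge demand − SMC runs linearly from 0 to MEB(Q_m), so the loss is a triangle.
DWL = ½ × 2.7828 × 11.8354 = 16.4678.

DWL = $16.468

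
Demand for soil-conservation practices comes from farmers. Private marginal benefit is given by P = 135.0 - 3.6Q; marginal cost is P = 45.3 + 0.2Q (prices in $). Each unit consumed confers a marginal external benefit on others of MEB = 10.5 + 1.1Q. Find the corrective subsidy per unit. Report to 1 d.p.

subsidy = $51.3 per unit

Social marginal benefit = demand + MEB = 145.5 - 2.5Q.
Set SMB = MC: 145.5 - 2.5Q = 45.3 + 0.2Q → Q* = 37.1111.
The Pigouvian subsidy equals MEB at Q*: 10.5 + 1.1×37.1111 = 51.3222.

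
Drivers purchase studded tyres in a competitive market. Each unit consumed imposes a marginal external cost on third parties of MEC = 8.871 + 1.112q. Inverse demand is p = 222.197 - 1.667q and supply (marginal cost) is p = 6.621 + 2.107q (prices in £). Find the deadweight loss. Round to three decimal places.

DWL = £536.257

Market equilibrium (private): 6.621 + 2.107q = 222.197 - 1.667q → q_m = 57.1214.
Social marginal benefit = demand − MEC = 213.326 - 2.779q.
Set SMB = MC: 213.326 - 2.779q = 6.621 + 2.107q → q* = 42.3056.
Height of the DWL triangle at q_m is MC(q_m) − SMB(q_m) = MEC(q_m) = 72.3899.
DWL = ½ × 14.8158 × 72.3899 = 536.2571.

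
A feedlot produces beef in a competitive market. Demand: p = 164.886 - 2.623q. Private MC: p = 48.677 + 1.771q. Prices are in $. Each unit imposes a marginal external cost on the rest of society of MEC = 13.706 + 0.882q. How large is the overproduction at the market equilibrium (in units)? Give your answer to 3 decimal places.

Market equilibrium (private): 48.677 + 1.771q = 164.886 - 2.623q → q_m = 26.4472.
Social marginal cost = private MC + MEC = 62.383 + 2.653q.
Set SMC = demand: 62.383 + 2.653q = 164.886 - 2.623q → q* = 19.4282.
Gap = |26.4472 − 19.4282| = 7.0190.

7.019 units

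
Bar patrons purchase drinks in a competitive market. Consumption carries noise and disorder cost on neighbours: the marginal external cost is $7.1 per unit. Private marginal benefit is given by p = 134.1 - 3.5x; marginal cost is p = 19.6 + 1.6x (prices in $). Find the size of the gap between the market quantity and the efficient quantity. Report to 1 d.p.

Market equilibrium (private): 19.6 + 1.6x = 134.1 - 3.5x → x_m = 22.4510.
Social marginal benefit = demand − MEC = 127.0 - 3.5x.
Set SMB = MC: 127.0 - 3.5x = 19.6 + 1.6x → x* = 21.0588.
Gap = |22.4510 − 21.0588| = 1.3922.

1.4 units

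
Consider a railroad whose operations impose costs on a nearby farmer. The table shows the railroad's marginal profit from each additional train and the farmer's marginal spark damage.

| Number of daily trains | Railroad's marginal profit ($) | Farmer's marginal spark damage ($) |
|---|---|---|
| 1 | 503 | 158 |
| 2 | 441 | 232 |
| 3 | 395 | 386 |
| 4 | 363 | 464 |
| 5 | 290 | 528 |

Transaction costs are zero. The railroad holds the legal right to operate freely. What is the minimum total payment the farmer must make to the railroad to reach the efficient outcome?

$653

Left alone the railroad would choose level 5 (marginal profit stays positive).
Efficient level: k* = 3 (marginal profit ≥ marginal spark damage through 3).
The farmer must at least cover the railroad's forgone profit from cutting 5→3: 363 + 290 = 653.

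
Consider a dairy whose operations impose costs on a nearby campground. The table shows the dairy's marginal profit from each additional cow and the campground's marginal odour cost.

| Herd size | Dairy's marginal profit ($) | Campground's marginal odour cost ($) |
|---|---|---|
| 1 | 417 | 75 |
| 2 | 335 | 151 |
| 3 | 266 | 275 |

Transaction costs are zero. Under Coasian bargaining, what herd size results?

2

Bargaining reaches the level where marginal profit last exceeds marginal odour cost.
That holds through level 2 (335 ≥ 151) but not at 3 (266 < 275).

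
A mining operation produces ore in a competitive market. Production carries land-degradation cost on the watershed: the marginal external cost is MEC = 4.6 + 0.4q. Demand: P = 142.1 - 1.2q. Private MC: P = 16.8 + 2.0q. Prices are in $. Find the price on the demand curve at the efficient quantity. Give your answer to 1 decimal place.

Social marginal cost = private MC + MEC = 21.4 + 2.4q.
Set SMC = demand: 21.4 + 2.4q = 142.1 - 1.2q → q* = 33.5278.
Consumer price on the demand curve at q*: 142.1 − 1.2×33.5278 = 101.8666.

P = $101.9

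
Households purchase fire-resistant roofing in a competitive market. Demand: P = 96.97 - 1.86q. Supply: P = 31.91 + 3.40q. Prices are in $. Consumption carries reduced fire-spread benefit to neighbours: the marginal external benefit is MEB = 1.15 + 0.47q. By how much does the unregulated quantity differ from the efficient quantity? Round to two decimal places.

1.45 units

Market equilibrium (private): 31.91 + 3.40q = 96.97 - 1.86q → q_m = 12.3688.
Social marginal benefit = demand + MEB = 98.12 - 1.39q.
Set SMB = MC: 98.12 - 1.39q = 31.91 + 3.40q → q* = 13.8225.
Gap = |12.3688 − 13.8225| = 1.4537.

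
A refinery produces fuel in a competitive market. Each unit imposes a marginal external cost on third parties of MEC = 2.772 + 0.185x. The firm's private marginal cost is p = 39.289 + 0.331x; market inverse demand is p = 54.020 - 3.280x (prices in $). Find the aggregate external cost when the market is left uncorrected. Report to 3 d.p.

Market equilibrium (private): 39.289 + 0.331x = 54.020 - 3.280x → x_m = 4.0795.
Total external cost = ∫₀^{x_m} (2.772 + 0.185x) dx = 2.772×4.0795 + ½×0.185×4.0795² = 12.8478.

$12.848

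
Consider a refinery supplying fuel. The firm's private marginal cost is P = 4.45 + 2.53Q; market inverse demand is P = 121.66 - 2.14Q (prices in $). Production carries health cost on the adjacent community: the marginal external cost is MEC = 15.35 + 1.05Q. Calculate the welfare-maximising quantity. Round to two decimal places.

Social marginal cost = private MC + MEC = 19.80 + 3.58Q.
Set SMC = demand: 19.80 + 3.58Q = 121.66 - 2.14Q → Q* = 17.8077.

Q* = 17.81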